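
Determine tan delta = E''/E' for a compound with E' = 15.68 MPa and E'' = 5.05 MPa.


tan delta = E'' / E'
= 5.05 / 15.68
= 0.3221

tan delta = 0.3221


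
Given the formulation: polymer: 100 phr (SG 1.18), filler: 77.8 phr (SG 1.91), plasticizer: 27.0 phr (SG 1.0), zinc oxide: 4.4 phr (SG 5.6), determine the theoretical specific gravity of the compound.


Sum of weights = 209.2
Volume contributions:
  polymer: 100/1.18 = 84.7458
  filler: 77.8/1.91 = 40.7330
  plasticizer: 27.0/1.0 = 27.0000
  zinc oxide: 4.4/5.6 = 0.7857
Sum of volumes = 153.2645
SG = 209.2 / 153.2645 = 1.365

SG = 1.365


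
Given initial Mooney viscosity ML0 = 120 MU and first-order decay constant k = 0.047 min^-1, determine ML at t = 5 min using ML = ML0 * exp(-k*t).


ML = ML0 * exp(-k * t)
ML = 120 * exp(-0.047 * 5)
ML = 120 * 0.7906
ML = 94.87 MU

94.87 MU


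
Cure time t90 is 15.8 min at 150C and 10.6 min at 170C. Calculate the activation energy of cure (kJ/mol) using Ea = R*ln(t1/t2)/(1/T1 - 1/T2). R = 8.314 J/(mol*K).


T1 = 423.15 K, T2 = 443.15 K
1/T1 - 1/T2 = 1.0666e-04
ln(t1/t2) = ln(15.8/10.6) = 0.3992
Ea = 8.314 * 0.3992 / 1.0666e-04 = 31114.8505 J/mol
Ea = 31.11 kJ/mol

31.11 kJ/mol


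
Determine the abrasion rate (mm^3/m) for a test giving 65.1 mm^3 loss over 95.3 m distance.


Rate = volume_loss / distance
= 65.1 / 95.3
= 0.683 mm^3/m

0.683 mm^3/m


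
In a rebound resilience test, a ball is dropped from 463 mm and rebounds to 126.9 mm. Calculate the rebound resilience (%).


Resilience = h_rebound / h_drop * 100
= 126.9 / 463 * 100
= 27.4%

27.4%


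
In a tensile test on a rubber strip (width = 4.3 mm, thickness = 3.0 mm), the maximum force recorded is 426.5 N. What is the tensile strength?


Area = width * thickness = 4.3 * 3.0 = 12.9 mm^2
TS = force / area = 426.5 / 12.9 = 33.06 MPa

33.06 MPa


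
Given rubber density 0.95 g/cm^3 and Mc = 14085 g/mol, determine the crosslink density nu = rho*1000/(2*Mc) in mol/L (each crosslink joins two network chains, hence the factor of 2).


nu = rho * 1000 / (2 * Mc)
nu = 0.95 * 1000 / (2 * 14085)
nu = 950.0 / 28170
nu = 0.0337 mol/L

0.0337 mol/L


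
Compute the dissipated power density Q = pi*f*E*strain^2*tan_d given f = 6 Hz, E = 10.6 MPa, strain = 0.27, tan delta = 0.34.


Q = pi * f * E * strain^2 * tan_d
= pi * 6 * 10.6 * 0.27^2 * 0.34
= pi * 6 * 10.6 * 0.0729 * 0.34
= 4.9524

Q = 4.9524


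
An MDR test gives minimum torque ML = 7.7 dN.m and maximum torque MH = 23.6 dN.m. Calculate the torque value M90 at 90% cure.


M90 = ML + 0.9 * (MH - ML)
M90 = 7.7 + 0.9 * (23.6 - 7.7)
M90 = 7.7 + 0.9 * 15.9
M90 = 22.01 dN.m

22.01 dN.m


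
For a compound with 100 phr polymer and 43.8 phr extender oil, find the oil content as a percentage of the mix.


Oil % = oil / (100 + oil) * 100
= 43.8 / (100 + 43.8) * 100
= 43.8 / 143.8 * 100
= 30.46%

30.46%


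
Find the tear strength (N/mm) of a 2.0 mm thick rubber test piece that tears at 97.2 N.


Tear strength = force / thickness
= 97.2 / 2.0
= 48.6 N/mm

48.6 N/mm


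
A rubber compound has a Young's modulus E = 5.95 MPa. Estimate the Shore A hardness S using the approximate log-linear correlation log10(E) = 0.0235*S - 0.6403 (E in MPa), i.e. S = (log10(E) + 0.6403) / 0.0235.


log10(E) = 0.0235*S - 0.6403  =>  S = (log10(E) + 0.6403) / 0.0235
log10(5.95) = 0.774517
S = (0.774517 + 0.6403) / 0.0235 = 1.414817 / 0.0235
S = 60.2

Shore A = 60.2


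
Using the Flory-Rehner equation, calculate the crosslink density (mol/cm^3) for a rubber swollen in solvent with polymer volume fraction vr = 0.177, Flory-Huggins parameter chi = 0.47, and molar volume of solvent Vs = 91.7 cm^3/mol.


ln(1 - vr) = ln(1 - 0.177) = -0.1948
Numerator = -((-0.1948) + 0.177 + 0.47 * 0.177^2) = 0.0031
Denominator = 91.7 * (0.177^(1/3) - 0.177/2) = 43.3711
nu = 0.0031 / 43.3711 = 7.0887e-05 mol/cm^3

7.0887e-05 mol/cm^3


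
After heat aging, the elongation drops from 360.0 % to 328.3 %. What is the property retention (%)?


Retention = aged / original * 100
= 328.3 / 360.0 * 100
= 91.2%

91.2%


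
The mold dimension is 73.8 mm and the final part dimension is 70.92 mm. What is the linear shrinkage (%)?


Shrinkage = (mold - part) / mold * 100
= (73.8 - 70.92) / 73.8 * 100
= 2.88 / 73.8 * 100
= 3.9%

3.9%


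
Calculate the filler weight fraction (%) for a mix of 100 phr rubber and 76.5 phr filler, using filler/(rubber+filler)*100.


Filler % = filler / (rubber + filler) * 100
= 76.5 / (100 + 76.5) * 100
= 76.5 / 176.5 * 100
= 43.34%

43.34%


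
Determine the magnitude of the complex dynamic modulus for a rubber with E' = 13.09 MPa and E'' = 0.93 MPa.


|E*| = sqrt(E'^2 + E''^2)
= sqrt(13.09^2 + 0.93^2)
= sqrt(171.3481 + 0.8649)
= 13.123 MPa

13.123 MPa


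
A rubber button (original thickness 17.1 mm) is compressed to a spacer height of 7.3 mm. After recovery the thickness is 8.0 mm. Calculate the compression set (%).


CS = (t0 - recovered) / (t0 - ts) * 100
= (17.1 - 8.0) / (17.1 - 7.3) * 100
= 9.1 / 9.8 * 100
= 92.9%

92.9%


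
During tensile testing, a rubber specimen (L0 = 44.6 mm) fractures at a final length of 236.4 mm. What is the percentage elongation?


Elongation = (Lf - L0) / L0 * 100
= (236.4 - 44.6) / 44.6 * 100
= 191.8 / 44.6 * 100
= 430.0%

430.0%


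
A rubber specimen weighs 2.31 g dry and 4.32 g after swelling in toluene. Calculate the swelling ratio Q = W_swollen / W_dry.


Q = W_swollen / W_dry
Q = 4.32 / 2.31
Q = 1.87

Q = 1.87


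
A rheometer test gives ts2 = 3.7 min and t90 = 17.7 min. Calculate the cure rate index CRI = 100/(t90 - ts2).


CRI = 100 / (t90 - ts2)
= 100 / (17.7 - 3.7)
= 100 / 14.0
= 7.14 min^-1

7.14 min^-1


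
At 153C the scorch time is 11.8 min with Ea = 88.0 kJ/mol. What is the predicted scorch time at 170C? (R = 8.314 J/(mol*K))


Convert temperatures: T1 = 153 + 273.15 = 426.15 K, T2 = 170 + 273.15 = 443.15 K
ts2_new = 11.8 * exp(88000 / 8.314 * (1/443.15 - 1/426.15))
1/T2 - 1/T1 = -9.0019e-05
ts2_new = 4.55 min

4.55 min


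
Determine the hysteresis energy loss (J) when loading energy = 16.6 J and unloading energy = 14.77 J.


Hysteresis loss = loading - unloading
= 16.6 - 14.77
= 1.83 J

1.83 J


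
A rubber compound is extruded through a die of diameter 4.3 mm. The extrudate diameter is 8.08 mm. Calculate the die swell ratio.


Die swell ratio = D_extrudate / D_die
= 8.08 / 4.3
= 1.879

Die swell = 1.879


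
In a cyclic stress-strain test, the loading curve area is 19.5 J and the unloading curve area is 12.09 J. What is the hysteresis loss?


Hysteresis loss = loading - unloading
= 19.5 - 12.09
= 7.41 J

7.41 J


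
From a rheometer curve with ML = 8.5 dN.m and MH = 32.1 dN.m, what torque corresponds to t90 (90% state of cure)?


M90 = ML + 0.9 * (MH - ML)
M90 = 8.5 + 0.9 * (32.1 - 8.5)
M90 = 8.5 + 0.9 * 23.6
M90 = 29.74 dN.m

29.74 dN.m


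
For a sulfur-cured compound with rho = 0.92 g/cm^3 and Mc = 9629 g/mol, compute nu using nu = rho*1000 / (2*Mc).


nu = rho * 1000 / (2 * Mc)
nu = 0.92 * 1000 / (2 * 9629)
nu = 920.0 / 19258
nu = 0.0478 mol/L

0.0478 mol/L


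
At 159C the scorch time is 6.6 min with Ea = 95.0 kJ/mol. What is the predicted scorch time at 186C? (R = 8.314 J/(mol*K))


Convert temperatures: T1 = 159 + 273.15 = 432.15 K, T2 = 186 + 273.15 = 459.15 K
ts2_new = 6.6 * exp(95000 / 8.314 * (1/459.15 - 1/432.15))
1/T2 - 1/T1 = -1.3607e-04
ts2_new = 1.39 min

1.39 min


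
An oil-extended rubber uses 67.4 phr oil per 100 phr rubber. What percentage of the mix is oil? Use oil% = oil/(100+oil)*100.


Oil % = oil / (100 + oil) * 100
= 67.4 / (100 + 67.4) * 100
= 67.4 / 167.4 * 100
= 40.26%

40.26%


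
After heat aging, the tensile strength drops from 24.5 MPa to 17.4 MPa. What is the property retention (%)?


Retention = aged / original * 100
= 17.4 / 24.5 * 100
= 71.0%

71.0%


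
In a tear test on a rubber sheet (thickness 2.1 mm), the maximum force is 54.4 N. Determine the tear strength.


Tear strength = force / thickness
= 54.4 / 2.1
= 25.9 N/mm

25.9 N/mm


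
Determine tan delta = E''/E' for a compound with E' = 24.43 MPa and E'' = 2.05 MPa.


tan delta = E'' / E'
= 2.05 / 24.43
= 0.0839

tan delta = 0.0839


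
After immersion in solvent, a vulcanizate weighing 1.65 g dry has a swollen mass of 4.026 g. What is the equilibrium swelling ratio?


Q = W_swollen / W_dry
Q = 4.026 / 1.65
Q = 2.44

Q = 2.44


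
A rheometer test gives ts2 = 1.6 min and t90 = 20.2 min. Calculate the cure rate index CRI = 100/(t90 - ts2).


CRI = 100 / (t90 - ts2)
= 100 / (20.2 - 1.6)
= 100 / 18.6
= 5.38 min^-1

5.38 min^-1


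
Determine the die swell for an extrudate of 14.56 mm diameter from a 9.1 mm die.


Die swell ratio = D_extrudate / D_die
= 14.56 / 9.1
= 1.6

Die swell = 1.6


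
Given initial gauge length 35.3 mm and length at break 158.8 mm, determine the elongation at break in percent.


Elongation = (Lf - L0) / L0 * 100
= (158.8 - 35.3) / 35.3 * 100
= 123.5 / 35.3 * 100
= 349.9%

349.9%


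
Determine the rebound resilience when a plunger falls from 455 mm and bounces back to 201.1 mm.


Resilience = h_rebound / h_drop * 100
= 201.1 / 455 * 100
= 44.2%

44.2%


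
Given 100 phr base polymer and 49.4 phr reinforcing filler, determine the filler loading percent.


Filler % = filler / (rubber + filler) * 100
= 49.4 / (100 + 49.4) * 100
= 49.4 / 149.4 * 100
= 33.07%

33.07%


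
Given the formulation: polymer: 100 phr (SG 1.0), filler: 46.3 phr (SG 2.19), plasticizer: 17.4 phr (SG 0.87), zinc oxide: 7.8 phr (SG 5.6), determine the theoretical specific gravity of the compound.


Sum of weights = 171.5
Volume contributions:
  polymer: 100/1.0 = 100.0000
  filler: 46.3/2.19 = 21.1416
  plasticizer: 17.4/0.87 = 20.0000
  zinc oxide: 7.8/5.6 = 1.3929
Sum of volumes = 142.5344
SG = 171.5 / 142.5344 = 1.203

SG = 1.203


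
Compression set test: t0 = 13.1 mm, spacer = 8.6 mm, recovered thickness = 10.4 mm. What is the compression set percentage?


CS = (t0 - recovered) / (t0 - ts) * 100
= (13.1 - 10.4) / (13.1 - 8.6) * 100
= 2.7 / 4.5 * 100
= 60.0%

60.0%


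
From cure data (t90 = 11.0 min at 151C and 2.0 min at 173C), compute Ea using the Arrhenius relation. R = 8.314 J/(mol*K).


T1 = 424.15 K, T2 = 446.15 K
1/T1 - 1/T2 = 1.1626e-04
ln(t1/t2) = ln(11.0/2.0) = 1.7047
Ea = 8.314 * 1.7047 / 1.1626e-04 = 121912.4113 J/mol
Ea = 121.91 kJ/mol

121.91 kJ/mol


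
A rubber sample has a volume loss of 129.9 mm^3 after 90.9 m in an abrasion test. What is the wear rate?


Rate = volume_loss / distance
= 129.9 / 90.9
= 1.429 mm^3/m

1.429 mm^3/m


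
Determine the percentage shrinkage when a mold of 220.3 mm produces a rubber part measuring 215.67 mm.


Shrinkage = (mold - part) / mold * 100
= (220.3 - 215.67) / 220.3 * 100
= 4.63 / 220.3 * 100
= 2.1%

2.1%


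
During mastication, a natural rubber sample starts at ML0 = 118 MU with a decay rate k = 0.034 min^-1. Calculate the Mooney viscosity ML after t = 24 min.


ML = ML0 * exp(-k * t)
ML = 118 * exp(-0.034 * 24)
ML = 118 * 0.4422
ML = 52.18 MU

52.18 MU


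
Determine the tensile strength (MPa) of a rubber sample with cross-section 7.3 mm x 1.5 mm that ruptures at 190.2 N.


Area = width * thickness = 7.3 * 1.5 = 10.95 mm^2
TS = force / area = 190.2 / 10.95 = 17.37 MPa

17.37 MPa


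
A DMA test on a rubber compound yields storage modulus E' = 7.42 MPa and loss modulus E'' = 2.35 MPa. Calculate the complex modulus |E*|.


|E*| = sqrt(E'^2 + E''^2)
= sqrt(7.42^2 + 2.35^2)
= sqrt(55.0564 + 5.5225)
= 7.783 MPa

7.783 MPa


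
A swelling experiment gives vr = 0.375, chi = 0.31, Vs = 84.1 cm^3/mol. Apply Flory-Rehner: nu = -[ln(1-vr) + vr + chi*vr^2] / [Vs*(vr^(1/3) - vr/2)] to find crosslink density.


ln(1 - vr) = ln(1 - 0.375) = -0.4700
Numerator = -((-0.4700) + 0.375 + 0.31 * 0.375^2) = 0.0514
Denominator = 84.1 * (0.375^(1/3) - 0.375/2) = 44.8778
nu = 0.0514 / 44.8778 = 0.0011 mol/cm^3

0.0011 mol/cm^3


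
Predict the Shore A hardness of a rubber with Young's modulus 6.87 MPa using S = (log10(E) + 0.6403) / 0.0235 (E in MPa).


log10(E) = 0.0235*S - 0.6403  =>  S = (log10(E) + 0.6403) / 0.0235
log10(6.87) = 0.836957
S = (0.836957 + 0.6403) / 0.0235 = 1.477257 / 0.0235
S = 62.9

Shore A = 62.9


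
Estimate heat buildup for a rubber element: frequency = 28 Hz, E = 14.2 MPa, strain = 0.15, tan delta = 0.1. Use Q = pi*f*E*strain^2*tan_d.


Q = pi * f * E * strain^2 * tan_d
= pi * 28 * 14.2 * 0.15^2 * 0.1
= pi * 28 * 14.2 * 0.0225 * 0.1
= 2.8105

Q = 2.8105


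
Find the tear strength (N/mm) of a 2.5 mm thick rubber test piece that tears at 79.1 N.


Tear strength = force / thickness
= 79.1 / 2.5
= 31.64 N/mm

31.64 N/mm


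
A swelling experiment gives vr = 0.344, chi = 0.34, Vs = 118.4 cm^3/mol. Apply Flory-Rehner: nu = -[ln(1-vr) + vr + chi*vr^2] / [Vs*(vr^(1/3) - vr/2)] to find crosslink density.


ln(1 - vr) = ln(1 - 0.344) = -0.4216
Numerator = -((-0.4216) + 0.344 + 0.34 * 0.344^2) = 0.0374
Denominator = 118.4 * (0.344^(1/3) - 0.344/2) = 62.5957
nu = 0.0374 / 62.5957 = 5.9685e-04 mol/cm^3

5.9685e-04 mol/cm^3


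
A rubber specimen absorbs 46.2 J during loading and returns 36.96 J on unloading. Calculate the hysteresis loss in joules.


Hysteresis loss = loading - unloading
= 46.2 - 36.96
= 9.24 J

9.24 J


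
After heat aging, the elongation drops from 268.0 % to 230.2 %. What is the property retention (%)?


Retention = aged / original * 100
= 230.2 / 268.0 * 100
= 85.9%

85.9%


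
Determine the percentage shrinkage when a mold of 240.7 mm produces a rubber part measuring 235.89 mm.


Shrinkage = (mold - part) / mold * 100
= (240.7 - 235.89) / 240.7 * 100
= 4.81 / 240.7 * 100
= 2.0%

2.0%


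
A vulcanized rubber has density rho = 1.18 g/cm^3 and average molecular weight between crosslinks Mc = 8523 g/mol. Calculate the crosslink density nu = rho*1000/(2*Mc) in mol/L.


nu = rho * 1000 / (2 * Mc)
nu = 1.18 * 1000 / (2 * 8523)
nu = 1180.0 / 17046
nu = 0.0692 mol/L

0.0692 mol/L


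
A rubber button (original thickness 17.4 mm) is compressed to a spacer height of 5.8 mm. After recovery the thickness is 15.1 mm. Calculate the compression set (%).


CS = (t0 - recovered) / (t0 - ts) * 100
= (17.4 - 15.1) / (17.4 - 5.8) * 100
= 2.3 / 11.6 * 100
= 19.8%

19.8%


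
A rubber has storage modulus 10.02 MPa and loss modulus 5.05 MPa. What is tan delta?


tan delta = E'' / E'
= 5.05 / 10.02
= 0.504

tan delta = 0.504


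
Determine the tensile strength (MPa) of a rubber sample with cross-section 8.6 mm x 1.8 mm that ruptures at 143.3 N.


Area = width * thickness = 8.6 * 1.8 = 15.48 mm^2
TS = force / area = 143.3 / 15.48 = 9.26 MPa

9.26 MPa


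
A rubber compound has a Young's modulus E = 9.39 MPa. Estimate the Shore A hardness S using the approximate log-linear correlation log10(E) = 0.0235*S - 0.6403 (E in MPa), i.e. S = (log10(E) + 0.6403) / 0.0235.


log10(E) = 0.0235*S - 0.6403  =>  S = (log10(E) + 0.6403) / 0.0235
log10(9.39) = 0.972666
S = (0.972666 + 0.6403) / 0.0235 = 1.612966 / 0.0235
S = 68.6

Shore A = 68.6


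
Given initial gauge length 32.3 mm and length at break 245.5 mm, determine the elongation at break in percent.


Elongation = (Lf - L0) / L0 * 100
= (245.5 - 32.3) / 32.3 * 100
= 213.2 / 32.3 * 100
= 660.1%

660.1%


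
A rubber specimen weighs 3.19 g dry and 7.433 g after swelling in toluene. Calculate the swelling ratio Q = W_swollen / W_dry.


Q = W_swollen / W_dry
Q = 7.433 / 3.19
Q = 2.33

Q = 2.33


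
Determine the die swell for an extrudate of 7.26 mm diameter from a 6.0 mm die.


Die swell ratio = D_extrudate / D_die
= 7.26 / 6.0
= 1.21

Die swell = 1.21


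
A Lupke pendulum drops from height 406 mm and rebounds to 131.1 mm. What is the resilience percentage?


Resilience = h_rebound / h_drop * 100
= 131.1 / 406 * 100
= 32.3%

32.3%


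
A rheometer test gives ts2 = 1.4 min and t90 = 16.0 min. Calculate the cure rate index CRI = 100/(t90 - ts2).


CRI = 100 / (t90 - ts2)
= 100 / (16.0 - 1.4)
= 100 / 14.6
= 6.85 min^-1

6.85 min^-1


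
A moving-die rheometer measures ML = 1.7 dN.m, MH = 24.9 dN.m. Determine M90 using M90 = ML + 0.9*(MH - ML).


M90 = ML + 0.9 * (MH - ML)
M90 = 1.7 + 0.9 * (24.9 - 1.7)
M90 = 1.7 + 0.9 * 23.2
M90 = 22.58 dN.m

22.58 dN.m


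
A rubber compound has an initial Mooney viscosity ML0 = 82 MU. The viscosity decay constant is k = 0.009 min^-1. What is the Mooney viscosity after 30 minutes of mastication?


ML = ML0 * exp(-k * t)
ML = 82 * exp(-0.009 * 30)
ML = 82 * 0.7634
ML = 62.6 MU

62.6 MU


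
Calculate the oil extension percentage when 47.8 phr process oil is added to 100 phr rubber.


Oil % = oil / (100 + oil) * 100
= 47.8 / (100 + 47.8) * 100
= 47.8 / 147.8 * 100
= 32.34%

32.34%


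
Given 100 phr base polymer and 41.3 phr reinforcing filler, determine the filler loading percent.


Filler % = filler / (rubber + filler) * 100
= 41.3 / (100 + 41.3) * 100
= 41.3 / 141.3 * 100
= 29.23%

29.23%


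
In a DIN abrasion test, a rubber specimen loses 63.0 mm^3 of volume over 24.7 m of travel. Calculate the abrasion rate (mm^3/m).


Rate = volume_loss / distance
= 63.0 / 24.7
= 2.551 mm^3/m

2.551 mm^3/m


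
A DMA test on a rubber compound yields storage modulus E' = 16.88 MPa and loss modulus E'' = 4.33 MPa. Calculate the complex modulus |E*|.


|E*| = sqrt(E'^2 + E''^2)
= sqrt(16.88^2 + 4.33^2)
= sqrt(284.9344 + 18.7489)
= 17.427 MPa

17.427 MPa


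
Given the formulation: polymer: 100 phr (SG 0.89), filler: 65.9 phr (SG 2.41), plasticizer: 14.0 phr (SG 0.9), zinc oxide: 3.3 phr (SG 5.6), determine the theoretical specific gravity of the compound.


Sum of weights = 183.2
Volume contributions:
  polymer: 100/0.89 = 112.3596
  filler: 65.9/2.41 = 27.3444
  plasticizer: 14.0/0.9 = 15.5556
  zinc oxide: 3.3/5.6 = 0.5893
Sum of volumes = 155.8488
SG = 183.2 / 155.8488 = 1.175

SG = 1.175


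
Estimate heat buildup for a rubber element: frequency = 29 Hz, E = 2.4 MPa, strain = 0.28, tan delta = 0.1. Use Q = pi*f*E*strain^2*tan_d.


Q = pi * f * E * strain^2 * tan_d
= pi * 29 * 2.4 * 0.28^2 * 0.1
= pi * 29 * 2.4 * 0.0784 * 0.1
= 1.7143

Q = 1.7143


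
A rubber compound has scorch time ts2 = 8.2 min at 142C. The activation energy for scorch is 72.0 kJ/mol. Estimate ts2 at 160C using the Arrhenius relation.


Convert temperatures: T1 = 142 + 273.15 = 415.15 K, T2 = 160 + 273.15 = 433.15 K
ts2_new = 8.2 * exp(72000 / 8.314 * (1/433.15 - 1/415.15))
1/T2 - 1/T1 = -1.0010e-04
ts2_new = 3.45 min

3.45 min


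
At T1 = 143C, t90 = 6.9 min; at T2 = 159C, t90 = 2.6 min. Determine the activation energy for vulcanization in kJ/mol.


T1 = 416.15 K, T2 = 432.15 K
1/T1 - 1/T2 = 8.8968e-05
ln(t1/t2) = ln(6.9/2.6) = 0.9760
Ea = 8.314 * 0.9760 / 8.8968e-05 = 91207.1124 J/mol
Ea = 91.21 kJ/mol

91.21 kJ/mol


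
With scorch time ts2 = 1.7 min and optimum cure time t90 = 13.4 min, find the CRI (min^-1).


CRI = 100 / (t90 - ts2)
= 100 / (13.4 - 1.7)
= 100 / 11.7
= 8.55 min^-1

8.55 min^-1


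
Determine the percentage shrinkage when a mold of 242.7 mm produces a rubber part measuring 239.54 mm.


Shrinkage = (mold - part) / mold * 100
= (242.7 - 239.54) / 242.7 * 100
= 3.16 / 242.7 * 100
= 1.3%

1.3%


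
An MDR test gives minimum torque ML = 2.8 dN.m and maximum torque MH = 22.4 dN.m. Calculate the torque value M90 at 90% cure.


M90 = ML + 0.9 * (MH - ML)
M90 = 2.8 + 0.9 * (22.4 - 2.8)
M90 = 2.8 + 0.9 * 19.6
M90 = 20.44 dN.m

20.44 dN.m


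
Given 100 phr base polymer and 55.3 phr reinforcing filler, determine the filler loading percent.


Filler % = filler / (rubber + filler) * 100
= 55.3 / (100 + 55.3) * 100
= 55.3 / 155.3 * 100
= 35.61%

35.61%


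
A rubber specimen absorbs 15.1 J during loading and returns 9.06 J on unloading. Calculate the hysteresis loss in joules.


Hysteresis loss = loading - unloading
= 15.1 - 9.06
= 6.04 J

6.04 J


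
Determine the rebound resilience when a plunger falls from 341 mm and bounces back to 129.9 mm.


Resilience = h_rebound / h_drop * 100
= 129.9 / 341 * 100
= 38.1%

38.1%


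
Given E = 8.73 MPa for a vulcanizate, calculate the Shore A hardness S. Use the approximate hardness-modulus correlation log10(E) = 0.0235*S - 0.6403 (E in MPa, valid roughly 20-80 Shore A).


log10(E) = 0.0235*S - 0.6403  =>  S = (log10(E) + 0.6403) / 0.0235
log10(8.73) = 0.941014
S = (0.941014 + 0.6403) / 0.0235 = 1.581314 / 0.0235
S = 67.3

Shore A = 67.3


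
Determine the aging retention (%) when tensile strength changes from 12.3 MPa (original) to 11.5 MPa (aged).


Retention = aged / original * 100
= 11.5 / 12.3 * 100
= 93.5%

93.5%


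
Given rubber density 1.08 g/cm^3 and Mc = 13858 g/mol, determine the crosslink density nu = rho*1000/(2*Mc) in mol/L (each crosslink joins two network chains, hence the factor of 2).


nu = rho * 1000 / (2 * Mc)
nu = 1.08 * 1000 / (2 * 13858)
nu = 1080.0 / 27716
nu = 0.0390 mol/L

0.0390 mol/L


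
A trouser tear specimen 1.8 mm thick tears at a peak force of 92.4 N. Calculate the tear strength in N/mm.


Tear strength = force / thickness
= 92.4 / 1.8
= 51.33 N/mm

51.33 N/mm


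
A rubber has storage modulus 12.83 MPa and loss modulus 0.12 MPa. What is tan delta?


tan delta = E'' / E'
= 0.12 / 12.83
= 0.0094

tan delta = 0.0094


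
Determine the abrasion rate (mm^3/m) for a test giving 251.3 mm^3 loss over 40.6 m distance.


Rate = volume_loss / distance
= 251.3 / 40.6
= 6.19 mm^3/m

6.19 mm^3/m


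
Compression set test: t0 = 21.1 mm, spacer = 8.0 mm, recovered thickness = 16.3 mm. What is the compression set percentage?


CS = (t0 - recovered) / (t0 - ts) * 100
= (21.1 - 16.3) / (21.1 - 8.0) * 100
= 4.8 / 13.1 * 100
= 36.6%

36.6%


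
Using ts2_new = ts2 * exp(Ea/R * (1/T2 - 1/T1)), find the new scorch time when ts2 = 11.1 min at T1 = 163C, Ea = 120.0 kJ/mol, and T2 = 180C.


Convert temperatures: T1 = 163 + 273.15 = 436.15 K, T2 = 180 + 273.15 = 453.15 K
ts2_new = 11.1 * exp(120000 / 8.314 * (1/453.15 - 1/436.15))
1/T2 - 1/T1 = -8.6014e-05
ts2_new = 3.21 min

3.21 min


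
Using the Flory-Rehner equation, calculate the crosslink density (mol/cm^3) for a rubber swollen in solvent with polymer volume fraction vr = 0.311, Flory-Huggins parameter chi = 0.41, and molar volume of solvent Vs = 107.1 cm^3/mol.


ln(1 - vr) = ln(1 - 0.311) = -0.3725
Numerator = -((-0.3725) + 0.311 + 0.41 * 0.311^2) = 0.0219
Denominator = 107.1 * (0.311^(1/3) - 0.311/2) = 55.9080
nu = 0.0219 / 55.9080 = 3.9097e-04 mol/cm^3

3.9097e-04 mol/cm^3


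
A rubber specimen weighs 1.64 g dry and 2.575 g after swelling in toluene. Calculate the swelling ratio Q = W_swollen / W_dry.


Q = W_swollen / W_dry
Q = 2.575 / 1.64
Q = 1.57

Q = 1.57


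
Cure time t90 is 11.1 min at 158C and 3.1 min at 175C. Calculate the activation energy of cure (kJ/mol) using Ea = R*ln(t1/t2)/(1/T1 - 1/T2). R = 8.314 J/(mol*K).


T1 = 431.15 K, T2 = 448.15 K
1/T1 - 1/T2 = 8.7983e-05
ln(t1/t2) = ln(11.1/3.1) = 1.2755
Ea = 8.314 * 1.2755 / 8.7983e-05 = 120533.5625 J/mol
Ea = 120.53 kJ/mol

120.53 kJ/mol


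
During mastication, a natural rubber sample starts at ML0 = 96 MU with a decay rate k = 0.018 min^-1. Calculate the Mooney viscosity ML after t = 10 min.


ML = ML0 * exp(-k * t)
ML = 96 * exp(-0.018 * 10)
ML = 96 * 0.8353
ML = 80.19 MU

80.19 MU


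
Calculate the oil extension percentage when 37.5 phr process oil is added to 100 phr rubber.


Oil % = oil / (100 + oil) * 100
= 37.5 / (100 + 37.5) * 100
= 37.5 / 137.5 * 100
= 27.27%

27.27%


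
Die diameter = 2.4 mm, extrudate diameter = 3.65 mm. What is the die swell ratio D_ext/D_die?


Die swell ratio = D_extrudate / D_die
= 3.65 / 2.4
= 1.521

Die swell = 1.521


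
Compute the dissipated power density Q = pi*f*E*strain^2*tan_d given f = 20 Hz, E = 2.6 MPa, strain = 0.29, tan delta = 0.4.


Q = pi * f * E * strain^2 * tan_d
= pi * 20 * 2.6 * 0.29^2 * 0.4
= pi * 20 * 2.6 * 0.0841 * 0.4
= 5.4955

Q = 5.4955


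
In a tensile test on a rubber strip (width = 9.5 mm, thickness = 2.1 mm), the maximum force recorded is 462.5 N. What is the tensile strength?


Area = width * thickness = 9.5 * 2.1 = 19.95 mm^2
TS = force / area = 462.5 / 19.95 = 23.18 MPa

23.18 MPa


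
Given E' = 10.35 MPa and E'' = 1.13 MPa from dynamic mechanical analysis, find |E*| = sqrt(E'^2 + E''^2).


|E*| = sqrt(E'^2 + E''^2)
= sqrt(10.35^2 + 1.13^2)
= sqrt(107.1225 + 1.2769)
= 10.412 MPa

10.412 MPa


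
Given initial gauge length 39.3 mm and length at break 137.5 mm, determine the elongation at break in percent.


Elongation = (Lf - L0) / L0 * 100
= (137.5 - 39.3) / 39.3 * 100
= 98.2 / 39.3 * 100
= 249.9%

249.9%


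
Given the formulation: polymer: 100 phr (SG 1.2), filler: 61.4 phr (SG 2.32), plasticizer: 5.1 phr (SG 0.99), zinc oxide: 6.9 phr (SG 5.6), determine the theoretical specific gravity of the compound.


Sum of weights = 173.4
Volume contributions:
  polymer: 100/1.2 = 83.3333
  filler: 61.4/2.32 = 26.4655
  plasticizer: 5.1/0.99 = 5.1515
  zinc oxide: 6.9/5.6 = 1.2321
Sum of volumes = 116.1825
SG = 173.4 / 116.1825 = 1.492

SG = 1.492


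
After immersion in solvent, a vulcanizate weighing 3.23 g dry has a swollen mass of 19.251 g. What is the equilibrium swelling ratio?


Q = W_swollen / W_dry
Q = 19.251 / 3.23
Q = 5.96

Q = 5.96


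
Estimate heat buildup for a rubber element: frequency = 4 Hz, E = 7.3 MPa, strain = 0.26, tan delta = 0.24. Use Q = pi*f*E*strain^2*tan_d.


Q = pi * f * E * strain^2 * tan_d
= pi * 4 * 7.3 * 0.26^2 * 0.24
= pi * 4 * 7.3 * 0.0676 * 0.24
= 1.4883

Q = 1.4883


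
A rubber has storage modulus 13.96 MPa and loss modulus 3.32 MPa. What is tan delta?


tan delta = E'' / E'
= 3.32 / 13.96
= 0.2378

tan delta = 0.2378


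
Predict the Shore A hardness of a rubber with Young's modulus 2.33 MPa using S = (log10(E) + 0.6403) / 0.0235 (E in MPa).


log10(E) = 0.0235*S - 0.6403  =>  S = (log10(E) + 0.6403) / 0.0235
log10(2.33) = 0.367356
S = (0.367356 + 0.6403) / 0.0235 = 1.007656 / 0.0235
S = 42.9

Shore A = 42.9


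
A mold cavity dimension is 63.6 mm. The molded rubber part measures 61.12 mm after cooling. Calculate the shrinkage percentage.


Shrinkage = (mold - part) / mold * 100
= (63.6 - 61.12) / 63.6 * 100
= 2.48 / 63.6 * 100
= 3.9%

3.9%


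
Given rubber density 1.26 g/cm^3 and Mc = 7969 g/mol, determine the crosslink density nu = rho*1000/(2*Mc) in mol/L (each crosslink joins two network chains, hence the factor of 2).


nu = rho * 1000 / (2 * Mc)
nu = 1.26 * 1000 / (2 * 7969)
nu = 1260.0 / 15938
nu = 0.0791 mol/L

0.0791 mol/L


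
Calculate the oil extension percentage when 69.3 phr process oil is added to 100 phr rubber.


Oil % = oil / (100 + oil) * 100
= 69.3 / (100 + 69.3) * 100
= 69.3 / 169.3 * 100
= 40.93%

40.93%


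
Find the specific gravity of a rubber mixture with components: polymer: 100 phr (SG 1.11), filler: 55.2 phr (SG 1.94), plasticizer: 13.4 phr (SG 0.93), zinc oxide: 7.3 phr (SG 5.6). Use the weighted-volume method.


Sum of weights = 175.9
Volume contributions:
  polymer: 100/1.11 = 90.0901
  filler: 55.2/1.94 = 28.4536
  plasticizer: 13.4/0.93 = 14.4086
  zinc oxide: 7.3/5.6 = 1.3036
Sum of volumes = 134.2559
SG = 175.9 / 134.2559 = 1.31

SG = 1.31


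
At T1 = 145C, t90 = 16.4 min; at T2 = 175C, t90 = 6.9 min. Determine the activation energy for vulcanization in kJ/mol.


T1 = 418.15 K, T2 = 448.15 K
1/T1 - 1/T2 = 1.6009e-04
ln(t1/t2) = ln(16.4/6.9) = 0.8658
Ea = 8.314 * 0.8658 / 1.6009e-04 = 44961.5987 J/mol
Ea = 44.96 kJ/mol

44.96 kJ/mol


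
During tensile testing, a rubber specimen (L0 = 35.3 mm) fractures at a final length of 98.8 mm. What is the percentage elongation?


Elongation = (Lf - L0) / L0 * 100
= (98.8 - 35.3) / 35.3 * 100
= 63.5 / 35.3 * 100
= 179.9%

179.9%


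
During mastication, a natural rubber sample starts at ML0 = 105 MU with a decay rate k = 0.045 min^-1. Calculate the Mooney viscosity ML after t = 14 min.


ML = ML0 * exp(-k * t)
ML = 105 * exp(-0.045 * 14)
ML = 105 * 0.5326
ML = 55.92 MU

55.92 MU


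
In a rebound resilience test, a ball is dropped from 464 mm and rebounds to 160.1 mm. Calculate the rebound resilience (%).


Resilience = h_rebound / h_drop * 100
= 160.1 / 464 * 100
= 34.5%

34.5%


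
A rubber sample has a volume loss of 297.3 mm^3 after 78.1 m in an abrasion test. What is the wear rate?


Rate = volume_loss / distance
= 297.3 / 78.1
= 3.807 mm^3/m

3.807 mm^3/m


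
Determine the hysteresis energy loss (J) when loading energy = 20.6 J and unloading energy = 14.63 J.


Hysteresis loss = loading - unloading
= 20.6 - 14.63
= 5.97 J

5.97 J


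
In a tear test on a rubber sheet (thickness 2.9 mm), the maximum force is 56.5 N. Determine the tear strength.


Tear strength = force / thickness
= 56.5 / 2.9
= 19.48 N/mm

19.48 N/mm


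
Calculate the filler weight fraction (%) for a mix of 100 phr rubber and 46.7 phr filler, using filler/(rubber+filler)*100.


Filler % = filler / (rubber + filler) * 100
= 46.7 / (100 + 46.7) * 100
= 46.7 / 146.7 * 100
= 31.83%

31.83%


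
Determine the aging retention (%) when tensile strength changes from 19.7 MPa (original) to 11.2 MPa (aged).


Retention = aged / original * 100
= 11.2 / 19.7 * 100
= 56.9%

56.9%


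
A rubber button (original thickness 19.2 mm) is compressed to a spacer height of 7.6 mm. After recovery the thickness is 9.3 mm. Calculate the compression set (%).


CS = (t0 - recovered) / (t0 - ts) * 100
= (19.2 - 9.3) / (19.2 - 7.6) * 100
= 9.9 / 11.6 * 100
= 85.3%

85.3%


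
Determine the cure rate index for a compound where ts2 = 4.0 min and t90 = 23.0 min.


CRI = 100 / (t90 - ts2)
= 100 / (23.0 - 4.0)
= 100 / 19.0
= 5.26 min^-1

5.26 min^-1


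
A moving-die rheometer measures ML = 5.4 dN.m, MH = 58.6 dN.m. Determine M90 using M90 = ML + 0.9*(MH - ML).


M90 = ML + 0.9 * (MH - ML)
M90 = 5.4 + 0.9 * (58.6 - 5.4)
M90 = 5.4 + 0.9 * 53.2
M90 = 53.28 dN.m

53.28 dN.m


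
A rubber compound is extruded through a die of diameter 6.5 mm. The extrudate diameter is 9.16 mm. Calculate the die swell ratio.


Die swell ratio = D_extrudate / D_die
= 9.16 / 6.5
= 1.409

Die swell = 1.409


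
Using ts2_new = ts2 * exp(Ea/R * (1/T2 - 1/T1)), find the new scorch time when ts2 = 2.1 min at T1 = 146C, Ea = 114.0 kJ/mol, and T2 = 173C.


Convert temperatures: T1 = 146 + 273.15 = 419.15 K, T2 = 173 + 273.15 = 446.15 K
ts2_new = 2.1 * exp(114000 / 8.314 * (1/446.15 - 1/419.15))
1/T2 - 1/T1 = -1.4438e-04
ts2_new = 0.29 min

0.29 min


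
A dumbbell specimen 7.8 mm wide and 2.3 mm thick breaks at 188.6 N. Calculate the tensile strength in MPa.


Area = width * thickness = 7.8 * 2.3 = 17.94 mm^2
TS = force / area = 188.6 / 17.94 = 10.51 MPa

10.51 MPa


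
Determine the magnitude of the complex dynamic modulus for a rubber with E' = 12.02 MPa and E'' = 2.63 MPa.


|E*| = sqrt(E'^2 + E''^2)
= sqrt(12.02^2 + 2.63^2)
= sqrt(144.4804 + 6.9169)
= 12.304 MPa

12.304 MPa


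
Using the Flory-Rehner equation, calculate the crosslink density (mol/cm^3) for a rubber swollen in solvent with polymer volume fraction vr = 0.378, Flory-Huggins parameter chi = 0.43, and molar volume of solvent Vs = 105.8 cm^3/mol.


ln(1 - vr) = ln(1 - 0.378) = -0.4748
Numerator = -((-0.4748) + 0.378 + 0.43 * 0.378^2) = 0.0354
Denominator = 105.8 * (0.378^(1/3) - 0.378/2) = 56.5017
nu = 0.0354 / 56.5017 = 6.2609e-04 mol/cm^3

6.2609e-04 mol/cm^3


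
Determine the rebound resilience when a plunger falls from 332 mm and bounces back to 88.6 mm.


Resilience = h_rebound / h_drop * 100
= 88.6 / 332 * 100
= 26.7%

26.7%


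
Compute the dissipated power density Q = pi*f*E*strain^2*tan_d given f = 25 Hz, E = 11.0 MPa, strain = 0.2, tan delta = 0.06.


Q = pi * f * E * strain^2 * tan_d
= pi * 25 * 11.0 * 0.2^2 * 0.06
= pi * 25 * 11.0 * 0.0400 * 0.06
= 2.0735

Q = 2.0735


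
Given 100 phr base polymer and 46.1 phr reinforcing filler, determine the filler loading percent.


Filler % = filler / (rubber + filler) * 100
= 46.1 / (100 + 46.1) * 100
= 46.1 / 146.1 * 100
= 31.55%

31.55%


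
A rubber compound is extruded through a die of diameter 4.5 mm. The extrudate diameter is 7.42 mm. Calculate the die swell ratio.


Die swell ratio = D_extrudate / D_die
= 7.42 / 4.5
= 1.649

Die swell = 1.649


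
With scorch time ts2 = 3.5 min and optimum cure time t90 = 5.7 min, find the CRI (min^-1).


CRI = 100 / (t90 - ts2)
= 100 / (5.7 - 3.5)
= 100 / 2.2
= 45.45 min^-1

45.45 min^-1


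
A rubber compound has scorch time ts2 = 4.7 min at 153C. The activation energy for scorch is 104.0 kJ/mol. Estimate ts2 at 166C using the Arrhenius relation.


Convert temperatures: T1 = 153 + 273.15 = 426.15 K, T2 = 166 + 273.15 = 439.15 K
ts2_new = 4.7 * exp(104000 / 8.314 * (1/439.15 - 1/426.15))
1/T2 - 1/T1 = -6.9465e-05
ts2_new = 1.97 min

1.97 min


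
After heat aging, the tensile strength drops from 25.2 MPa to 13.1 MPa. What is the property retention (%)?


Retention = aged / original * 100
= 13.1 / 25.2 * 100
= 52.0%

52.0%


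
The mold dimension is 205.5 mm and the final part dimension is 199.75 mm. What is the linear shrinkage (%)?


Shrinkage = (mold - part) / mold * 100
= (205.5 - 199.75) / 205.5 * 100
= 5.75 / 205.5 * 100
= 2.8%

2.8%


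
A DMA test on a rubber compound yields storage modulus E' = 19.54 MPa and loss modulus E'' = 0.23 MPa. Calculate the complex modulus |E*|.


|E*| = sqrt(E'^2 + E''^2)
= sqrt(19.54^2 + 0.23^2)
= sqrt(381.8116 + 0.0529)
= 19.541 MPa

19.541 MPa


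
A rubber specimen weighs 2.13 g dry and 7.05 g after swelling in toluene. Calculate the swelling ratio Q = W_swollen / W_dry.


Q = W_swollen / W_dry
Q = 7.05 / 2.13
Q = 3.31

Q = 3.31


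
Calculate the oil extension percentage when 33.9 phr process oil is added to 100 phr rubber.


Oil % = oil / (100 + oil) * 100
= 33.9 / (100 + 33.9) * 100
= 33.9 / 133.9 * 100
= 25.32%

25.32%


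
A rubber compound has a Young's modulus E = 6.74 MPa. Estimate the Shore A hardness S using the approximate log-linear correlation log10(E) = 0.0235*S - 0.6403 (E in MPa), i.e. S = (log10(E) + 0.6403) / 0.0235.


log10(E) = 0.0235*S - 0.6403  =>  S = (log10(E) + 0.6403) / 0.0235
log10(6.74) = 0.828660
S = (0.828660 + 0.6403) / 0.0235 = 1.468960 / 0.0235
S = 62.5

Shore A = 62.5


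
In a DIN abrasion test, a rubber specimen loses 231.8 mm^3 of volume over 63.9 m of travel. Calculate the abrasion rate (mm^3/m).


Rate = volume_loss / distance
= 231.8 / 63.9
= 3.628 mm^3/m

3.628 mm^3/m


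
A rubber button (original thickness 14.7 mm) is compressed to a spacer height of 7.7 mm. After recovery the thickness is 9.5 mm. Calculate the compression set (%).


CS = (t0 - recovered) / (t0 - ts) * 100
= (14.7 - 9.5) / (14.7 - 7.7) * 100
= 5.2 / 7.0 * 100
= 74.3%

74.3%


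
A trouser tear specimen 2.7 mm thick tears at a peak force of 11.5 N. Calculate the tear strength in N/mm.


Tear strength = force / thickness
= 11.5 / 2.7
= 4.26 N/mm

4.26 N/mm


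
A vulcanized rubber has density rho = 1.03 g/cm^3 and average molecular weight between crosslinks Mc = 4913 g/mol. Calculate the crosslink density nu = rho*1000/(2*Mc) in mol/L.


nu = rho * 1000 / (2 * Mc)
nu = 1.03 * 1000 / (2 * 4913)
nu = 1030.0 / 9826
nu = 0.1048 mol/L

0.1048 mol/L


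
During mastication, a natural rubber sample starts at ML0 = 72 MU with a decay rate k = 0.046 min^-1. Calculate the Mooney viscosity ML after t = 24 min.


ML = ML0 * exp(-k * t)
ML = 72 * exp(-0.046 * 24)
ML = 72 * 0.3315
ML = 23.87 MU

23.87 MU


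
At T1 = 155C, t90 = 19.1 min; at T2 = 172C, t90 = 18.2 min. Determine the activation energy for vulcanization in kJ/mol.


T1 = 428.15 K, T2 = 445.15 K
1/T1 - 1/T2 = 8.9196e-05
ln(t1/t2) = ln(19.1/18.2) = 0.0483
Ea = 8.314 * 0.0483 / 8.9196e-05 = 4498.9524 J/mol
Ea = 4.5 kJ/mol

4.5 kJ/mol


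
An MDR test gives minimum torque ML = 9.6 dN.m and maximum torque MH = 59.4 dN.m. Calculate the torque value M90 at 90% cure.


M90 = ML + 0.9 * (MH - ML)
M90 = 9.6 + 0.9 * (59.4 - 9.6)
M90 = 9.6 + 0.9 * 49.8
M90 = 54.42 dN.m

54.42 dN.m


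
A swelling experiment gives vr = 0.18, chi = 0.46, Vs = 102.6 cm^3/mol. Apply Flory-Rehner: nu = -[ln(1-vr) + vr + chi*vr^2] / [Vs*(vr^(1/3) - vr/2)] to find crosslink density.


ln(1 - vr) = ln(1 - 0.18) = -0.1985
Numerator = -((-0.1985) + 0.18 + 0.46 * 0.18^2) = 0.0035
Denominator = 102.6 * (0.18^(1/3) - 0.18/2) = 48.6962
nu = 0.0035 / 48.6962 = 7.2838e-05 mol/cm^3

7.2838e-05 mol/cm^3


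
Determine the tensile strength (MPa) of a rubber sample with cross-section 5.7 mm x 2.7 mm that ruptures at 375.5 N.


Area = width * thickness = 5.7 * 2.7 = 15.39 mm^2
TS = force / area = 375.5 / 15.39 = 24.4 MPa

24.4 MPa


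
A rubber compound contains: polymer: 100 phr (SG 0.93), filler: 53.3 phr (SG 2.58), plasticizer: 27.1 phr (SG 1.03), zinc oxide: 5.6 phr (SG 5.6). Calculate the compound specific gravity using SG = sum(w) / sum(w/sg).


Sum of weights = 186.0
Volume contributions:
  polymer: 100/0.93 = 107.5269
  filler: 53.3/2.58 = 20.6589
  plasticizer: 27.1/1.03 = 26.3107
  zinc oxide: 5.6/5.6 = 1.0000
Sum of volumes = 155.4965
SG = 186.0 / 155.4965 = 1.196

SG = 1.196


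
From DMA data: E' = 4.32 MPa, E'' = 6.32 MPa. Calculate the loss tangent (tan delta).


tan delta = E'' / E'
= 6.32 / 4.32
= 1.463

tan delta = 1.463


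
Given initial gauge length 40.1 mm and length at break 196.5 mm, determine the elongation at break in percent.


Elongation = (Lf - L0) / L0 * 100
= (196.5 - 40.1) / 40.1 * 100
= 156.4 / 40.1 * 100
= 390.0%

390.0%


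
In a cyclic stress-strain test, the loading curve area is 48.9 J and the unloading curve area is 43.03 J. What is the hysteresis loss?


Hysteresis loss = loading - unloading
= 48.9 - 43.03
= 5.87 J

5.87 J


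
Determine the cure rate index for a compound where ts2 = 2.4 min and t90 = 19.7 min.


CRI = 100 / (t90 - ts2)
= 100 / (19.7 - 2.4)
= 100 / 17.3
= 5.78 min^-1

5.78 min^-1


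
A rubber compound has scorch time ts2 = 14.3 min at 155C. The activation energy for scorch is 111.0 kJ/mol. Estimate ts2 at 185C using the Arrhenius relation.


Convert temperatures: T1 = 155 + 273.15 = 428.15 K, T2 = 185 + 273.15 = 458.15 K
ts2_new = 14.3 * exp(111000 / 8.314 * (1/458.15 - 1/428.15))
1/T2 - 1/T1 = -1.5294e-04
ts2_new = 1.86 min

1.86 min


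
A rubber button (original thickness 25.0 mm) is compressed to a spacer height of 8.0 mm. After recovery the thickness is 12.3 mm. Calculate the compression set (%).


CS = (t0 - recovered) / (t0 - ts) * 100
= (25.0 - 12.3) / (25.0 - 8.0) * 100
= 12.7 / 17.0 * 100
= 74.7%

74.7%


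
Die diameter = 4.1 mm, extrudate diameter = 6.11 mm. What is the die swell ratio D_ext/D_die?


Die swell ratio = D_extrudate / D_die
= 6.11 / 4.1
= 1.49

Die swell = 1.49


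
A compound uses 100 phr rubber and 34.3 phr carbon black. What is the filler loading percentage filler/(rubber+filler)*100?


Filler % = filler / (rubber + filler) * 100
= 34.3 / (100 + 34.3) * 100
= 34.3 / 134.3 * 100
= 25.54%

25.54%


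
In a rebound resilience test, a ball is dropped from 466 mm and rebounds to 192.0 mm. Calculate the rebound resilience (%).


Resilience = h_rebound / h_drop * 100
= 192.0 / 466 * 100
= 41.2%

41.2%


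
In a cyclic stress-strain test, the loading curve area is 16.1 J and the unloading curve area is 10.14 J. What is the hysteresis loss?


Hysteresis loss = loading - unloading
= 16.1 - 10.14
= 5.96 J

5.96 J


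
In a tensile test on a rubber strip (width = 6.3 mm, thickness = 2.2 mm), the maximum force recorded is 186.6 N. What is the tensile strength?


Area = width * thickness = 6.3 * 2.2 = 13.86 mm^2
TS = force / area = 186.6 / 13.86 = 13.46 MPa

13.46 MPa
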